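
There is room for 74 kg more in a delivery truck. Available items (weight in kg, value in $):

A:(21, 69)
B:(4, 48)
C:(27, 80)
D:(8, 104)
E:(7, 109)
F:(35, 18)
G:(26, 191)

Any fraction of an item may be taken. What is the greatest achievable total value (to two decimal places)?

Sort by value per unit weight and fill in that order.
Ratios (sorted): E 15.57, D 13.00, B 12.00, G 7.35, A 3.29, C 2.96, F 0.51
take E (7 @ 109); take D (8 @ 104); take B (4 @ 48); take G (26 @ 191); take A (21 @ 69); take 8/27 of C → 23.70. Capacity used 74/74.
Total value = 544.70

544.70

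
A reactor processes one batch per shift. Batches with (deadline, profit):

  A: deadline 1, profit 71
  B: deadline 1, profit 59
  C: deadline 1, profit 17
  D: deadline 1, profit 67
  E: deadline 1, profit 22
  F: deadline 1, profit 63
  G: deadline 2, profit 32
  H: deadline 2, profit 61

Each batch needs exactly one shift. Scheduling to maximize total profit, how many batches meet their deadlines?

2

Sort by profit descending; place each in the latest free slot ≤ its deadline.
Profit order: A=71 D=67 F=63 H=61 B=59 G=32 E=22 C=17
Assign: A→slot 1, D skipped, F skipped, H→slot 2, B skipped, G skipped, E skipped, C skipped.
Slots: [1:A] [2:H]
2 of 8 scheduled.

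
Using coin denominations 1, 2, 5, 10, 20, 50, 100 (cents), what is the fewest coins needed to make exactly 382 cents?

7

Greedy: take as many of the largest coin as possible, then repeat with the remainder.
382 − 3×100→82 − 1×50→32 − 1×20→12 − 1×10→2 − 1×2→0
Total coins = 3 + 1 + 1 + 1 + 1 = 7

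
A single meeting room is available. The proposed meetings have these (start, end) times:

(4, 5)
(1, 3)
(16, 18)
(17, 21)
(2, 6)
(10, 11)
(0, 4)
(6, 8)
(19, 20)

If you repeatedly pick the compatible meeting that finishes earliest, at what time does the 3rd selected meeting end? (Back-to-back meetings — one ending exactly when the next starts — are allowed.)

By end time: (1,3), (0,4), (4,5), (2,6), (6,8), (10,11), (16,18), (19,20), (17,21).
Pick (1,3); next start ≥ 3 → (4,5); next start ≥ 5 → (6,8); next start ≥ 8 → (10,11); next start ≥ 11 → (16,18); next start ≥ 18 → (19,20).
Selected: (1,3) (4,5) (6,8) (10,11) (16,18) (19,20)

8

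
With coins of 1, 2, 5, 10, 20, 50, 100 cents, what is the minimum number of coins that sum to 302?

302 = 3×100 + 1×2
Total coins = 3 + 1 = 4

4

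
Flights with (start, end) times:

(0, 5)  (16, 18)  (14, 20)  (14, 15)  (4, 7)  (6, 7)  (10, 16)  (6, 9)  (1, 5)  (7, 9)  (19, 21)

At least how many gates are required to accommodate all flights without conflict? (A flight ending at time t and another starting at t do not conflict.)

The answer is the maximum number of intervals overlapping at any instant.
starts: [0, 1, 4, 6, 6, 7, 10, 14, 14, 16, 19]
ends:   [5, 5, 7, 7, 9, 9, 15, 16, 18, 20, 21]
s0→1 s1→2 s4→3  — peak 3.

3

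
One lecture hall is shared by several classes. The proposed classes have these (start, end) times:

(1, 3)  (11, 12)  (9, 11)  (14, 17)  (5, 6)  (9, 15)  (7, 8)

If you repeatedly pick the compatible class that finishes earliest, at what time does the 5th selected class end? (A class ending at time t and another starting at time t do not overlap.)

By end time: (1,3), (5,6), (7,8), (9,11), (11,12), (9,15), (14,17).
Pick (1,3); next start ≥ 3 → (5,6); next start ≥ 6 → (7,8); next start ≥ 8 → (9,11); next start ≥ 11 → (11,12); next start ≥ 12 → (14,17).
Selected: (1,3) (5,6) (7,8) (9,11) (11,12) (14,17)

12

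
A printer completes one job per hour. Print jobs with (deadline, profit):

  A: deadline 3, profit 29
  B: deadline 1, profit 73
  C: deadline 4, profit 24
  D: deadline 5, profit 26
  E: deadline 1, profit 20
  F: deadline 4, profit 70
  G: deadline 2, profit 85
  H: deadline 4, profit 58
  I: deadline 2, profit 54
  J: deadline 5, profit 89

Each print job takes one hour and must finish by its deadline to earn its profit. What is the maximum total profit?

375

Sort by profit descending; place each in the latest free slot ≤ its deadline.
By profit: J(d5,89), G(d2,85), B(d1,73), F(d4,70), H(d4,58), I(d2,54), A(d3,29), D(d5,26), C(d4,24), E(d1,20)
J→slot 5; G→slot 2; B→slot 1; F→slot 4; H→slot 3; I skipped; A skipped; D skipped; C skipped; E skipped.
Profit = 73 + 85 + 58 + 70 + 89 = 375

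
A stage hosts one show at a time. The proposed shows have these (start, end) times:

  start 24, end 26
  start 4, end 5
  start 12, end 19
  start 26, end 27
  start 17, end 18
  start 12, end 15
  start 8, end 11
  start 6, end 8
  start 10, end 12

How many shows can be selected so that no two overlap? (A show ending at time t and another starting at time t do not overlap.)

Sort by end time and greedily take each interval whose start is ≥ the last chosen end.
Sorted by end: (4,5)  (6,8)  (8,11)  (10,12)  (12,15)  (17,18)  (12,19)  (24,26)  (26,27)
take (4,5); take (6,8); take (8,11); take (12,15); take (17,18); take (24,26); take (26,27).
Selected 7 shows.

7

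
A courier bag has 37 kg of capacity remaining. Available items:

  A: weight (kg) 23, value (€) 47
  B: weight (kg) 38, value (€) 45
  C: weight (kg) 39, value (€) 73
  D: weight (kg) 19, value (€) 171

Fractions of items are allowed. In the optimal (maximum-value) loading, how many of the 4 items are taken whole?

Order: D (171/19=9.00) > A (47/23=2.04) > C (73/39=1.87) > B (45/38=1.18)
Fill: take D (19 @ 171) → take 18/23 of A → 36.78; 37/37 used.
1 item(s) taken whole; one partial (take 18/23 of A).

1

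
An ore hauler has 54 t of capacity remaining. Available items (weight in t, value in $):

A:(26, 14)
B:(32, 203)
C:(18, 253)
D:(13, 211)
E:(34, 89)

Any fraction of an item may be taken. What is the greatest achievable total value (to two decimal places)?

609.91

Sort by value per unit weight and fill in that order.
Order: D (211/13=16.23) > C (253/18=14.06) > B (203/32=6.34) > E (89/34=2.62) > A (14/26=0.54)
Fill: take D (13 @ 211) → take C (18 @ 253) → take 23/32 of B → 145.91; 54/54 used.
Total value = 609.91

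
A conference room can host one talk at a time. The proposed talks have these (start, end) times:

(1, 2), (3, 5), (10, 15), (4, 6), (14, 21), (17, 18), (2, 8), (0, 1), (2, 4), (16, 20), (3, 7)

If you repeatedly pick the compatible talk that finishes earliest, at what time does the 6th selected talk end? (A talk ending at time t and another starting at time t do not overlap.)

Sorted by end: (0,1)  (1,2)  (2,4)  (3,5)  (4,6)  (3,7)  (2,8)  (10,15)  (17,18)  (16,20)  (14,21)
take (0,1); take (1,2); take (2,4); skip (3,5); take (4,6); skip (2,8); take (10,15); take (17,18); skip (16,20).
Selected: (0,1) (1,2) (2,4) (4,6) (10,15) (17,18)

18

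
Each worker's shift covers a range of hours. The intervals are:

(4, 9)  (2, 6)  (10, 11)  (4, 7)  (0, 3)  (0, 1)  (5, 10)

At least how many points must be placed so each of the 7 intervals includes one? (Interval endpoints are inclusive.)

Sorted: [0,1] [0,3] [2,6] [4,7] [4,9] [5,10] [10,11]
{[0,1],[0,3]} hit by 1; {[2,6],[4,7],[4,9],[5,10]} hit by 6; {[10,11]} hit by 11.
Points: 1, 6, 11 (3 total).

3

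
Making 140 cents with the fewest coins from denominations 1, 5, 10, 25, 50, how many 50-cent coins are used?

2

Use the largest denomination that fits, subtract, and repeat.
140 = 2×50 + 1×25 + 1×10 + 1×5
Count of 50: 2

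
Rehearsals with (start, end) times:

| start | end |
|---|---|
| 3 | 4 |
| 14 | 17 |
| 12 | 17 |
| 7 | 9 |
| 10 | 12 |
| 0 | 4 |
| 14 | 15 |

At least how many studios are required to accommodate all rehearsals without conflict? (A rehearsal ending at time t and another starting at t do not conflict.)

Events (time:±→running): 0:+→1 3:+→2 4:-→1 4:-→0 7:+→1 9:-→0 10:+→1 12:-→0 12:+→1 14:+→2 14:+→3 … peak 3.

3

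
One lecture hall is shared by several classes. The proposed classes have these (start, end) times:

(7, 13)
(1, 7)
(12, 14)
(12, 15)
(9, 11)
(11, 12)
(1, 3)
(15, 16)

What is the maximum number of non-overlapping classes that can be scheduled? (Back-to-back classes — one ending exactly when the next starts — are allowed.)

5

Order by finish time; keep every interval that doesn't clash with the previous kept one.
Sorted by end: (1,3)  (1,7)  (9,11)  (11,12)  (7,13)  (12,14)  (12,15)  (15,16)
take (1,3); take (9,11); take (11,12); take (12,14); take (15,16).
Selected 5 classes.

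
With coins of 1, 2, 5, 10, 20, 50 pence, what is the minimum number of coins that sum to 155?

Greedy: take as many of the largest coin as possible, then repeat with the remainder.
155 = 3×50 + 1×5
Total coins = 3 + 1 = 4

4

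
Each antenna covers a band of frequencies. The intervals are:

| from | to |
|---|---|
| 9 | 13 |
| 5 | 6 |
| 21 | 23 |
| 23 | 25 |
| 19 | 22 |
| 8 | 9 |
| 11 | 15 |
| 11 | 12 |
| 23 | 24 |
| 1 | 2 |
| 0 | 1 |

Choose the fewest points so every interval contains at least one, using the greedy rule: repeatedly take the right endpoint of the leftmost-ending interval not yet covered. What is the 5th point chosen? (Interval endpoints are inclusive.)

Sort by right endpoint; whenever an interval is uncovered, place a point at its right end.
By right end: [0,1]  [1,2]  [5,6]  [8,9]  [11,12]  [9,13]  [11,15]  [19,22]  [21,23]  [23,24]  [23,25]
[0,1] uncovered → point at 1; [5,6] uncovered → point at 6; [8,9] uncovered → point at 9; [11,12] uncovered → point at 12; [19,22] uncovered → point at 22; [23,24] uncovered → point at 24.
Points: 1, 6, 9, 12, 22, 24 (6 total).

22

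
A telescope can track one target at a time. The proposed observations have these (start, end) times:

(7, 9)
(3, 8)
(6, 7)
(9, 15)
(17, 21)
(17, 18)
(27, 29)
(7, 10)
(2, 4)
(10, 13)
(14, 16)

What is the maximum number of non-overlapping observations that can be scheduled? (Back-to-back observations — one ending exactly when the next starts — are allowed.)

Sorted by end: (2,4)  (6,7)  (3,8)  (7,9)  (7,10)  (10,13)  (9,15)  (14,16)  (17,18)  (17,21)  (27,29)
take (2,4); take (6,7); take (7,9); take (10,13); skip (9,15); take (14,16); take (17,18); skip (17,21); take (27,29).
Selected 7 observations.

7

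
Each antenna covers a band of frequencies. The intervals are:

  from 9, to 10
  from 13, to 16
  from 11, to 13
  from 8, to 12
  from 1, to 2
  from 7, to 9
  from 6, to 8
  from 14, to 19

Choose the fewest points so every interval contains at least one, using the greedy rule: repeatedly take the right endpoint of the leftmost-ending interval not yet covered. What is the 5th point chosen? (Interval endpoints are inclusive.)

19

Sorted: [1,2] [6,8] [7,9] [9,10] [8,12] [11,13] [13,16] [14,19]
{[1,2]} hit by 2; {[6,8],[7,9]} hit by 8; {[9,10],[8,12]} hit by 10; {[11,13],[13,16]} hit by 13; {[14,19]} hit by 19.
Points: 2, 8, 10, 13, 19 (5 total).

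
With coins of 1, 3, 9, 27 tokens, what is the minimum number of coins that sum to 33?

Use the largest denomination that fits, subtract, and repeat.
33 − 1×27→6 − 2×3→0
Total coins = 1 + 2 = 3

3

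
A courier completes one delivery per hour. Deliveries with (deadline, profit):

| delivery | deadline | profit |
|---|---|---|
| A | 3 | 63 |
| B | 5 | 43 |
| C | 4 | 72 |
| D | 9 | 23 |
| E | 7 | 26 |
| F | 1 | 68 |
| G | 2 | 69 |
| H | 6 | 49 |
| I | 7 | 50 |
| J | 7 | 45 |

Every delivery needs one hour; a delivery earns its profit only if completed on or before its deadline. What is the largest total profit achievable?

439

Sort by profit descending; place each in the latest free slot ≤ its deadline.
By profit: C(d4,72), G(d2,69), F(d1,68), A(d3,63), I(d7,50), H(d6,49), J(d7,45), B(d5,43), E(d7,26), D(d9,23)
C→slot 4; G→slot 2; F→slot 1; A→slot 3; I→slot 7; H→slot 6; J→slot 5; B skipped; E skipped; D→slot 9.
Profit = 68 + 69 + 63 + 72 + 45 + 49 + 50 + 23 = 439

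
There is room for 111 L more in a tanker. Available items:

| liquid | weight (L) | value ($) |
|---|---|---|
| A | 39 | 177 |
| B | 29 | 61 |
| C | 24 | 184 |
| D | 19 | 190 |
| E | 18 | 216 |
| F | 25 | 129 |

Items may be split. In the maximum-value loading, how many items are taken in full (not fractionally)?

Greedy by value/weight ratio, highest first.
Order: E (216/18=12.00) > D (190/19=10.00) > C (184/24=7.67) > F (129/25=5.16) > A (177/39=4.54) > B (61/29=2.10)
Fill: take E (18 @ 216) → take D (19 @ 190) → take C (24 @ 184) → take F (25 @ 129) → take 25/39 of A → 113.46; 111/111 used.
4 item(s) taken whole; one partial (take 25/39 of A).

4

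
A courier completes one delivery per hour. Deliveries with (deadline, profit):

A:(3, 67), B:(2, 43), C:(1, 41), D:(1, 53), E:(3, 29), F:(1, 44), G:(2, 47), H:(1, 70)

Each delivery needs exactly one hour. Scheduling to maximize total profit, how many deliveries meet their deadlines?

By profit: H(d1,70), A(d3,67), D(d1,53), G(d2,47), F(d1,44), B(d2,43), C(d1,41), E(d3,29)
H→slot 1; A→slot 3; D skipped; G→slot 2; F skipped; B skipped; C skipped; E skipped.
3 of 8 scheduled.

3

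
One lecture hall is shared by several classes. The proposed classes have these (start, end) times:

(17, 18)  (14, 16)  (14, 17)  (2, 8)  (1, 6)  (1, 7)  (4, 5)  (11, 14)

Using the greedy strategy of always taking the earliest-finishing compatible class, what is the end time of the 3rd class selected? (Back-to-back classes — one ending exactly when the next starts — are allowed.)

Greedy by earliest finish: after sorting by end time, pick each interval compatible with the last pick.
By end time: (4,5), (1,6), (1,7), (2,8), (11,14), (14,16), (14,17), (17,18).
Pick (4,5); next start ≥ 5 → (11,14); next start ≥ 14 → (14,16); next start ≥ 16 → (17,18).
Selected: (4,5) (11,14) (14,16) (17,18)

16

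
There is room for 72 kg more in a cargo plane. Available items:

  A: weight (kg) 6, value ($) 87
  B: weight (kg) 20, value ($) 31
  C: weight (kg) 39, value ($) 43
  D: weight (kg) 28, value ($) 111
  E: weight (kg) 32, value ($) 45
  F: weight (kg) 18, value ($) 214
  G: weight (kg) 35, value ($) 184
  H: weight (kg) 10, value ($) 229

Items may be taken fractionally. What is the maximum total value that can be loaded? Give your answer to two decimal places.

725.89

Sort by value per unit weight and fill in that order.
Ratios (sorted): H 22.90, A 14.50, F 11.89, G 5.26, D 3.96, B 1.55, E 1.41, C 1.10
take H (10 @ 229); take A (6 @ 87); take F (18 @ 214); take G (35 @ 184); take 3/28 of D → 11.89. Capacity used 72/72.
Total value = 725.89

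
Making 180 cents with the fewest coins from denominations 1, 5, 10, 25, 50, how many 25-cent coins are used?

Use the largest denomination that fits, subtract, and repeat.
180 − 3×50→30 − 1×25→5 − 1×5→0
Count of 25: 1

1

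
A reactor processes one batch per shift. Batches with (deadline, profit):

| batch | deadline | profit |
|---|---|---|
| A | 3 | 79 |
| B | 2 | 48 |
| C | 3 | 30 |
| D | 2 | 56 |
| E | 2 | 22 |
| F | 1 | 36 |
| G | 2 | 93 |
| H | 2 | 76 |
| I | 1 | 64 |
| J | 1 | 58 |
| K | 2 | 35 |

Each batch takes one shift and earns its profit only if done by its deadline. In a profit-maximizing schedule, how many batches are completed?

Sort by profit descending; place each in the latest free slot ≤ its deadline.
Profit order: G=93 A=79 H=76 I=64 J=58 D=56 B=48 F=36 K=35 C=30 E=22
Assign: G→slot 2, A→slot 3, H→slot 1, I skipped, J skipped, D skipped, B skipped, F skipped, K skipped, C skipped, E skipped.
Slots: [1:H] [2:G] [3:A]
3 of 11 scheduled.

3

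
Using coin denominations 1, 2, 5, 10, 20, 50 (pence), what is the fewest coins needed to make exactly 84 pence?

5

Greedy: take as many of the largest coin as possible, then repeat with the remainder.
84 = 1×50 + 1×20 + 1×10 + 2×2
Total coins = 1 + 1 + 1 + 2 = 5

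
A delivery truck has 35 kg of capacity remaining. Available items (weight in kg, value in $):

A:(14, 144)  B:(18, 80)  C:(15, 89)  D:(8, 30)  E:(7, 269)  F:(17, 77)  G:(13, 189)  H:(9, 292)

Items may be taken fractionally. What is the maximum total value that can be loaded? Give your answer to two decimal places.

811.71

Order: E (269/7=38.43) > H (292/9=32.44) > G (189/13=14.54) > A (144/14=10.29) > C (89/15=5.93) > F (77/17=4.53) > B (80/18=4.44) > D (30/8=3.75)
Fill: take E (7 @ 269) → take H (9 @ 292) → take G (13 @ 189) → take 6/14 of A → 61.71; 35/35 used.
Total value = 811.71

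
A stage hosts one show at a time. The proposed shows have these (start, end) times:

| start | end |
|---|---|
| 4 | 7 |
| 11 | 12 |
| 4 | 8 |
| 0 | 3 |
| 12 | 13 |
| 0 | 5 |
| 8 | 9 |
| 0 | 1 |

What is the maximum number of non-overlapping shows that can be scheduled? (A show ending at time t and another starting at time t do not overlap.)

Greedy by earliest finish: after sorting by end time, pick each interval compatible with the last pick.
Sorted by end: (0,1)  (0,3)  (0,5)  (4,7)  (4,8)  (8,9)  (11,12)  (12,13)
take (0,1); skip (0,3); skip (0,5); take (4,7); skip (4,8); take (8,9); take (11,12); take (12,13).
Selected 5 shows.

5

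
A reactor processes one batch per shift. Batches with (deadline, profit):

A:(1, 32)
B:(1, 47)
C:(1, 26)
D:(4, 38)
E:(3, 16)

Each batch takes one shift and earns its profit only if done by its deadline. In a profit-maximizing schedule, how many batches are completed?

3

Sort by profit descending; place each in the latest free slot ≤ its deadline.
By profit: B(d1,47), D(d4,38), A(d1,32), C(d1,26), E(d3,16)
B→slot 1; D→slot 4; A skipped; C skipped; E→slot 3.
3 of 5 scheduled.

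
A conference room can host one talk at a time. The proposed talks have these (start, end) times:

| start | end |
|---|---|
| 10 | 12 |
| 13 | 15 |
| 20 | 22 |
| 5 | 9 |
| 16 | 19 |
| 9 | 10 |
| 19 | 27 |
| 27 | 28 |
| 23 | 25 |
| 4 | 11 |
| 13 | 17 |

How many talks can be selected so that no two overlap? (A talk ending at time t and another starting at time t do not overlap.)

By end time: (5,9), (9,10), (4,11), (10,12), (13,15), (13,17), (16,19), (20,22), (23,25), (19,27), (27,28).
Pick (5,9); next start ≥ 9 → (9,10); next start ≥ 10 → (10,12); next start ≥ 12 → (13,15); next start ≥ 15 → (16,19); next start ≥ 19 → (20,22); next start ≥ 22 → (23,25); next start ≥ 25 → (27,28).
Selected 8 talks.

8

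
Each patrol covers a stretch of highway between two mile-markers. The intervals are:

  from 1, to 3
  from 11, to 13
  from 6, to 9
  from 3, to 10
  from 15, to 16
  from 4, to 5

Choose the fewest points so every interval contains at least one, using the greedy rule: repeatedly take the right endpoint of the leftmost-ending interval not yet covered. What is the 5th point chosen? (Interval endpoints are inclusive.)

Process intervals by earliest right end; each time one isn't hit yet, stab at its right endpoint.
By right end: [1,3]  [4,5]  [6,9]  [3,10]  [11,13]  [15,16]
[1,3] uncovered → point at 3; [4,5] uncovered → point at 5; [6,9] uncovered → point at 9; [11,13] uncovered → point at 13; [15,16] uncovered → point at 16.
Points: 3, 5, 9, 13, 16 (5 total).

16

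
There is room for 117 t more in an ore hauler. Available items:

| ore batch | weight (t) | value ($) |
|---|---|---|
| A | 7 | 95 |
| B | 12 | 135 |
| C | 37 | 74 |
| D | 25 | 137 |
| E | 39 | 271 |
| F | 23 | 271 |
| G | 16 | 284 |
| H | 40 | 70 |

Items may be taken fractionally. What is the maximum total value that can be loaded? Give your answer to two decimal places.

Order: G (284/16=17.75) > A (95/7=13.57) > F (271/23=11.78) > B (135/12=11.25) > E (271/39=6.95) > D (137/25=5.48) > C (74/37=2.00) > H (70/40=1.75)
Fill: take G (16 @ 284) → take A (7 @ 95) → take F (23 @ 271) → take B (12 @ 135) → take E (39 @ 271) → take 20/25 of D → 109.60; 117/117 used.
Total value = 1165.60

1165.60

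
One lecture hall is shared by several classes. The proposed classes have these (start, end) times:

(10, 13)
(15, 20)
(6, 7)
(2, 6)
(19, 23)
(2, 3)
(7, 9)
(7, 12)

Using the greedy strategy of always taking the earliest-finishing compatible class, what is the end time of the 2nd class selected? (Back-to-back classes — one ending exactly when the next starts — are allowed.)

7

Sort by end time and greedily take each interval whose start is ≥ the last chosen end.
Sorted by end: (2,3)  (2,6)  (6,7)  (7,9)  (7,12)  (10,13)  (15,20)  (19,23)
take (2,3); take (6,7); take (7,9); take (10,13); take (15,20).
Selected: (2,3) (6,7) (7,9) (10,13) (15,20)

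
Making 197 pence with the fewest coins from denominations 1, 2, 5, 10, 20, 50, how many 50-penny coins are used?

3

197 − 3×50→47 − 2×20→7 − 1×5→2 − 1×2→0
Count of 50: 3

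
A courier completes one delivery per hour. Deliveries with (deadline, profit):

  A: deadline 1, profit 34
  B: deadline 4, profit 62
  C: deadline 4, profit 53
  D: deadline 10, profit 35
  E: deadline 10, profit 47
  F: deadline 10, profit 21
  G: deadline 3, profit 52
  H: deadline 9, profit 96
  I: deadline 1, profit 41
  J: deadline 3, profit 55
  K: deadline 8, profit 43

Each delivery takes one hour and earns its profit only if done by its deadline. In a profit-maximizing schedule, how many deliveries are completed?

9

By profit: H(d9,96), B(d4,62), J(d3,55), C(d4,53), G(d3,52), E(d10,47), K(d8,43), I(d1,41), D(d10,35), A(d1,34), F(d10,21)
H→slot 9; B→slot 4; J→slot 3; C→slot 2; G→slot 1; E→slot 10; K→slot 8; I skipped; D→slot 7; A skipped; F→slot 6.
9 of 11 scheduled.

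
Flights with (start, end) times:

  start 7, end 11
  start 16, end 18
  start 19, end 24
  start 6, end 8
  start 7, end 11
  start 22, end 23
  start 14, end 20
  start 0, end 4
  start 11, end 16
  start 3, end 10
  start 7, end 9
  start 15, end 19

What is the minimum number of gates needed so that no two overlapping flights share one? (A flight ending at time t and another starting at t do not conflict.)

Events (time:±→running): 0:+→1 3:+→2 4:-→1 6:+→2 7:+→3 7:+→4 7:+→5 … peak 5.

5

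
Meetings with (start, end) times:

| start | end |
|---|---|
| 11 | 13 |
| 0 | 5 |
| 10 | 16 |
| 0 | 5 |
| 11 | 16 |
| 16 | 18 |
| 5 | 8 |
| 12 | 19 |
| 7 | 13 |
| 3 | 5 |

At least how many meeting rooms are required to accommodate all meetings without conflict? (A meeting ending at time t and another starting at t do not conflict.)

The answer is the maximum number of intervals overlapping at any instant.
Events (time:±→running): 0:+→1 0:+→2 3:+→3 5:-→2 5:-→1 5:-→0 5:+→1 7:+→2 8:-→1 10:+→2 11:+→3 11:+→4 12:+→5 … peak 5.

5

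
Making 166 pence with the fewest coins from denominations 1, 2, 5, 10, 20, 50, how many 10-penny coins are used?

1

166 − 3×50→16 − 1×10→6 − 1×5→1 − 1×1→0
Count of 10: 1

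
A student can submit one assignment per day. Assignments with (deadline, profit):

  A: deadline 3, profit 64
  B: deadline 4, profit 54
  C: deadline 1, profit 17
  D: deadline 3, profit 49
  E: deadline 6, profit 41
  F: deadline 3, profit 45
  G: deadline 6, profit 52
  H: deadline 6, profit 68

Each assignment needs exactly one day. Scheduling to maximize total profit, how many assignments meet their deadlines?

Sort by profit descending; place each in the latest free slot ≤ its deadline.
By profit: H(d6,68), A(d3,64), B(d4,54), G(d6,52), D(d3,49), F(d3,45), E(d6,41), C(d1,17)
H→slot 6; A→slot 3; B→slot 4; G→slot 5; D→slot 2; F→slot 1; E skipped; C skipped.
6 of 8 scheduled.

6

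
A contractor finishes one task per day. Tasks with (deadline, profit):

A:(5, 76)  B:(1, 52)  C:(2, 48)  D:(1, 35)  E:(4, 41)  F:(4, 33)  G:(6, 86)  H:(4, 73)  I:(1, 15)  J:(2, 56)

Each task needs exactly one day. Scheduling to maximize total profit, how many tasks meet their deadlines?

6

Take jobs in profit order; each goes to the latest open slot no later than its deadline.
Profit order: G=86 A=76 H=73 J=56 B=52 C=48 E=41 D=35 F=33 I=15
Assign: G→slot 6, A→slot 5, H→slot 4, J→slot 2, B→slot 1, C skipped, E→slot 3, D skipped, F skipped, I skipped.
Slots: [1:B] [2:J] [3:E] [4:H] [5:A] [6:G]
6 of 10 scheduled.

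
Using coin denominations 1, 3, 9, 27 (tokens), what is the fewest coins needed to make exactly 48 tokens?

4

Greedy: take as many of the largest coin as possible, then repeat with the remainder.
48 = 1×27 + 2×9 + 1×3
Total coins = 1 + 2 + 1 = 4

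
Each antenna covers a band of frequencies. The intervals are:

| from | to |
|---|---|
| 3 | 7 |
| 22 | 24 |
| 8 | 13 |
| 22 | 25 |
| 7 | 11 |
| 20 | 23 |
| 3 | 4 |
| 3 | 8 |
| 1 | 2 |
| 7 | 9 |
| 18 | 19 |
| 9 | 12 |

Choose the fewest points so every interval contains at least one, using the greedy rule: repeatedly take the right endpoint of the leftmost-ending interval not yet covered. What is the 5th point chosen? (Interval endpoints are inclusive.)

Sorted: [1,2] [3,4] [3,7] [3,8] [7,9] [7,11] [9,12] [8,13] [18,19] [20,23] [22,24] [22,25]
{[1,2]} hit by 2; {[3,4],[3,7],[3,8]} hit by 4; {[7,9],[7,11],[9,12],[8,13]} hit by 9; {[18,19]} hit by 19; {[20,23],[22,24],[22,25]} hit by 23.
Points: 2, 4, 9, 19, 23 (5 total).

23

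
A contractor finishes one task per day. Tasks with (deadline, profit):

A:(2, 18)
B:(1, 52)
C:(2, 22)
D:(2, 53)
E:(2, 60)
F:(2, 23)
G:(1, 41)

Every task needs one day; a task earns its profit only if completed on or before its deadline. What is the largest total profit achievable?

113

Take jobs in profit order; each goes to the latest open slot no later than its deadline.
Profit order: E=60 D=53 B=52 G=41 F=23 C=22 A=18
Assign: E→slot 2, D→slot 1, B skipped, G skipped, F skipped, C skipped, A skipped.
Slots: [1:D] [2:E]
Profit = 53 + 60 = 113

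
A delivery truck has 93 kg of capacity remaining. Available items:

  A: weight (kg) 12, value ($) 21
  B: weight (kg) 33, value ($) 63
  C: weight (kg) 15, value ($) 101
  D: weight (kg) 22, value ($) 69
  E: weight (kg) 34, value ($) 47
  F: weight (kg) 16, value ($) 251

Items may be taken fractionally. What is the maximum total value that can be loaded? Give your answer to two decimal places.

Ratios (sorted): F 15.69, C 6.73, D 3.14, B 1.91, A 1.75, E 1.38
take F (16 @ 251); take C (15 @ 101); take D (22 @ 69); take B (33 @ 63); take 7/12 of A → 12.25. Capacity used 93/93.
Total value = 496.25

496.25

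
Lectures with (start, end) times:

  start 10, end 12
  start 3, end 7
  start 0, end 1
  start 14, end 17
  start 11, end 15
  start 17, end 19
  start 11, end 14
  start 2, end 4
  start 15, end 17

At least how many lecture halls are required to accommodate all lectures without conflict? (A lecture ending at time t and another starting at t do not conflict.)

3

Events (time:±→running): 0:+→1 1:-→0 2:+→1 3:+→2 4:-→1 7:-→0 10:+→1 11:+→2 11:+→3 … peak 3.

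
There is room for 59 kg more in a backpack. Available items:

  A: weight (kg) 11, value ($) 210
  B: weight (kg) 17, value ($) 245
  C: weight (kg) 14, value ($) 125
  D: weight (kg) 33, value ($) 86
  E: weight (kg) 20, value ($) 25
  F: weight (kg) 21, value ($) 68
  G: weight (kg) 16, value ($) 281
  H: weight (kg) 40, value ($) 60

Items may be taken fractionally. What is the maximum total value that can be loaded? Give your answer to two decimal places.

Sort by value per unit weight and fill in that order.
Order: A (210/11=19.09) > G (281/16=17.56) > B (245/17=14.41) > C (125/14=8.93) > F (68/21=3.24) > D (86/33=2.61) > H (60/40=1.50) > E (25/20=1.25)
Fill: take A (11 @ 210) → take G (16 @ 281) → take B (17 @ 245) → take C (14 @ 125) → take 1/21 of F → 3.24; 59/59 used.
Total value = 864.24

864.24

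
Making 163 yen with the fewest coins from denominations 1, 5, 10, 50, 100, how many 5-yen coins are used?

0

Use the largest denomination that fits, subtract, and repeat.
163 − 1×100→63 − 1×50→13 − 1×10→3 − 3×1→0
Count of 5: 0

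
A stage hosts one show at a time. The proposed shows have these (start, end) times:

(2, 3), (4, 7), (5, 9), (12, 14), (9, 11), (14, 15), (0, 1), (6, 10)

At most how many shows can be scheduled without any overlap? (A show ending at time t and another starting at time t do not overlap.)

Greedy by earliest finish: after sorting by end time, pick each interval compatible with the last pick.
By end time: (0,1), (2,3), (4,7), (5,9), (6,10), (9,11), (12,14), (14,15).
Pick (0,1); next start ≥ 1 → (2,3); next start ≥ 3 → (4,7); next start ≥ 7 → (9,11); next start ≥ 11 → (12,14); next start ≥ 14 → (14,15).
Selected 6 shows.

6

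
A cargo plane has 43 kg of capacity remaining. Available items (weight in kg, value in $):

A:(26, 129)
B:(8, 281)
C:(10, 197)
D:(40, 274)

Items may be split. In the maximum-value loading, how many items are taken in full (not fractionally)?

2

Ratios (sorted): B 35.12, C 19.70, D 6.85, A 4.96
take B (8 @ 281); take C (10 @ 197); take 25/40 of D → 171.25. Capacity used 43/43.
2 item(s) taken whole; one partial (take 25/40 of D).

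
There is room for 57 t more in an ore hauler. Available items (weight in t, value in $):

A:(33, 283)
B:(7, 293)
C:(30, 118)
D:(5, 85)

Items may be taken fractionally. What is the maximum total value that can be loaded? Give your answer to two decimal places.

708.20

Order: B (293/7=41.86) > D (85/5=17.00) > A (283/33=8.58) > C (118/30=3.93)
Fill: take B (7 @ 293) → take D (5 @ 85) → take A (33 @ 283) → take 12/30 of C → 47.20; 57/57 used.
Total value = 708.20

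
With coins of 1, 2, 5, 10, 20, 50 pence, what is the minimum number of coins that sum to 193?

7

Greedy: take as many of the largest coin as possible, then repeat with the remainder.
193 − 3×50→43 − 2×20→3 − 1×2→1 − 1×1→0
Total coins = 3 + 2 + 1 + 1 = 7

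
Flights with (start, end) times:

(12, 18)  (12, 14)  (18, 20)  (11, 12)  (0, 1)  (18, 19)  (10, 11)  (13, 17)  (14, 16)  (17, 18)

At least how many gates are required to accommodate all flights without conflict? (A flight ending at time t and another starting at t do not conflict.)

3

starts: [0, 10, 11, 12, 12, 13, 14, 17, 18, 18]
ends:   [1, 11, 12, 14, 16, 17, 18, 18, 19, 20]
s0→1 e1→0 s10→1 e11→0 s11→1 e12→0 s12→1 s12→2 s13→3  — peak 3.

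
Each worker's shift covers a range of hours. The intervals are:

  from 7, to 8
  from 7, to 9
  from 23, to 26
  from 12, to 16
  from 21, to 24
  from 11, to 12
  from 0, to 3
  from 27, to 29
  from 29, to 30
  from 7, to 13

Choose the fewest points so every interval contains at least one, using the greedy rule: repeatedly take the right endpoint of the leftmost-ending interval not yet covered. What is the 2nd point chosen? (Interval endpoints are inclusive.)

Sort by right endpoint; whenever an interval is uncovered, place a point at its right end.
Sorted: [0,3] [7,8] [7,9] [11,12] [7,13] [12,16] [21,24] [23,26] [27,29] [29,30]
{[0,3]} hit by 3; {[7,8],[7,9]} hit by 8; {[11,12],[7,13],[12,16]} hit by 12; {[21,24],[23,26]} hit by 24; {[27,29],[29,30]} hit by 29.
Points: 3, 8, 12, 24, 29 (5 total).

8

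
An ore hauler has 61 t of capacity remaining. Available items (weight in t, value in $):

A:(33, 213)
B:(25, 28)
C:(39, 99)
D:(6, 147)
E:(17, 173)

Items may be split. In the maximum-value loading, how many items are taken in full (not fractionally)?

3

Order: D (147/6=24.50) > E (173/17=10.18) > A (213/33=6.45) > C (99/39=2.54) > B (28/25=1.12)
Fill: take D (6 @ 147) → take E (17 @ 173) → take A (33 @ 213) → take 5/39 of C → 12.69; 61/61 used.
3 item(s) taken whole; one partial (take 5/39 of C).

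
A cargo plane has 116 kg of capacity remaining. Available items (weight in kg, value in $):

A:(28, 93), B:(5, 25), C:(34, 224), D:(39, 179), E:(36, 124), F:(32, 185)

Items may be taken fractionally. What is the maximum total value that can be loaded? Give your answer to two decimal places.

Greedy by value/weight ratio, highest first.
Ratios (sorted): C 6.59, F 5.78, B 5.00, D 4.59, E 3.44, A 3.32
take C (34 @ 224); take F (32 @ 185); take B (5 @ 25); take D (39 @ 179); take 6/36 of E → 20.67. Capacity used 116/116.
Total value = 633.67

633.67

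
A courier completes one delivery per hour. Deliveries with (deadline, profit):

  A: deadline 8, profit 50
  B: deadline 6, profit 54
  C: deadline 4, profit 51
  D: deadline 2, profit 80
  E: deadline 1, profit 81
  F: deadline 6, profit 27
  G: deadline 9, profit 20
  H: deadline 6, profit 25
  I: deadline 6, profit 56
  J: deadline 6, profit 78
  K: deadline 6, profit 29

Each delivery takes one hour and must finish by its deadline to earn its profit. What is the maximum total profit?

470

Take jobs in profit order; each goes to the latest open slot no later than its deadline.
Profit order: E=81 D=80 J=78 I=56 B=54 C=51 A=50 K=29 F=27 H=25 G=20
Assign: E→slot 1, D→slot 2, J→slot 6, I→slot 5, B→slot 4, C→slot 3, A→slot 8, K skipped, F skipped, H skipped, G→slot 9.
Slots: [1:E] [2:D] [3:C] [4:B] [5:I] [6:J] [8:A] [9:G]
Profit = 81 + 80 + 51 + 54 + 56 + 78 + 50 + 20 = 470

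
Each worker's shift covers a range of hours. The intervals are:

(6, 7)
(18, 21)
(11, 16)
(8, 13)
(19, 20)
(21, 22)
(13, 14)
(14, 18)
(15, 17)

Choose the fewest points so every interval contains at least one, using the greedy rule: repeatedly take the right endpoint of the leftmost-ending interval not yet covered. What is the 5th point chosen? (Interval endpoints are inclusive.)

22

Process intervals by earliest right end; each time one isn't hit yet, stab at its right endpoint.
By right end: [6,7]  [8,13]  [13,14]  [11,16]  [15,17]  [14,18]  [19,20]  [18,21]  [21,22]
[6,7] uncovered → point at 7; [8,13] uncovered → point at 13; [15,17] uncovered → point at 17; [19,20] uncovered → point at 20; [21,22] uncovered → point at 22.
Points: 7, 13, 17, 20, 22 (5 total).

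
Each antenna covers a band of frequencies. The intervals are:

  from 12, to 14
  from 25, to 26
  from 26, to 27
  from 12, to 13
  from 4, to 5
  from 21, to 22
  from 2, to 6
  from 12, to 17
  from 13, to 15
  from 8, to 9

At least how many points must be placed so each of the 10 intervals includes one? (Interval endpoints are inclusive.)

Process intervals by earliest right end; each time one isn't hit yet, stab at its right endpoint.
Sorted: [4,5] [2,6] [8,9] [12,13] [12,14] [13,15] [12,17] [21,22] [25,26] [26,27]
{[4,5],[2,6]} hit by 5; {[8,9]} hit by 9; {[12,13],[12,14],[13,15],[12,17]} hit by 13; {[21,22]} hit by 22; {[25,26],[26,27]} hit by 26.
Points: 5, 9, 13, 22, 26 (5 total).

5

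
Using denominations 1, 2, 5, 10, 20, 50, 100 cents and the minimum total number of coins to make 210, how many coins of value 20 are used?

210 = 2×100 + 1×10
Count of 20: 0

0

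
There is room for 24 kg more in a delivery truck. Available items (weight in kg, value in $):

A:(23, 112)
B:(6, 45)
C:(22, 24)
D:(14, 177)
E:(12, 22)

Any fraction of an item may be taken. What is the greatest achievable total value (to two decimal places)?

241.48

Order: D (177/14=12.64) > B (45/6=7.50) > A (112/23=4.87) > E (22/12=1.83) > C (24/22=1.09)
Fill: take D (14 @ 177) → take B (6 @ 45) → take 4/23 of A → 19.48; 24/24 used.
Total value = 241.48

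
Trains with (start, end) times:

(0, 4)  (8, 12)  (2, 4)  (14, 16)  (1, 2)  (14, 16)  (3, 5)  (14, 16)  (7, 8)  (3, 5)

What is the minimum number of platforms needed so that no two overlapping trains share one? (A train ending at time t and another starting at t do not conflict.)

4

The answer is the maximum number of intervals overlapping at any instant.
starts: [0, 1, 2, 3, 3, 7, 8, 14, 14, 14]
ends:   [2, 4, 4, 5, 5, 8, 12, 16, 16, 16]
s0→1 s1→2 e2→1 s2→2 s3→3 s3→4  — peak 4.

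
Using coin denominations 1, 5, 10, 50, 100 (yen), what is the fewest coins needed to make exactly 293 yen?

10

Greedy: take as many of the largest coin as possible, then repeat with the remainder.
293 = 2×100 + 1×50 + 4×10 + 3×1
Total coins = 2 + 1 + 4 + 3 = 10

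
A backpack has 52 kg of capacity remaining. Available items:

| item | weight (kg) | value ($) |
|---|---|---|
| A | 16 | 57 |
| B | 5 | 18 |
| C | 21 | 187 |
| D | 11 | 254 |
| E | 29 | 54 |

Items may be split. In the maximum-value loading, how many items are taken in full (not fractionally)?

3

Greedy by value/weight ratio, highest first.
Order: D (254/11=23.09) > C (187/21=8.90) > B (18/5=3.60) > A (57/16=3.56) > E (54/29=1.86)
Fill: take D (11 @ 254) → take C (21 @ 187) → take B (5 @ 18) → take 15/16 of A → 53.44; 52/52 used.
3 item(s) taken whole; one partial (take 15/16 of A).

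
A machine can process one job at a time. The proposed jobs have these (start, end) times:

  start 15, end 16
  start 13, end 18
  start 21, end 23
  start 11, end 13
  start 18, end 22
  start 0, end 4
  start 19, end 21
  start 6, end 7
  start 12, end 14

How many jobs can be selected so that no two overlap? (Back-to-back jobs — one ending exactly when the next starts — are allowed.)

6

Sorted by end: (0,4)  (6,7)  (11,13)  (12,14)  (15,16)  (13,18)  (19,21)  (18,22)  (21,23)
take (0,4); take (6,7); take (11,13); skip (12,14); take (15,16); take (19,21); skip (18,22); take (21,23).
Selected 6 jobs.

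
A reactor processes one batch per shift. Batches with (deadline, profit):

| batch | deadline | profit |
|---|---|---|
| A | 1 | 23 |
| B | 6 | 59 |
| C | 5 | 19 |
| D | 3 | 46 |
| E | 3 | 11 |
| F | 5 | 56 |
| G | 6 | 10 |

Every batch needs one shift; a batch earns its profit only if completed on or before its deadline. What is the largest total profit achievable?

214

Profit order: B=59 F=56 D=46 A=23 C=19 E=11 G=10
Assign: B→slot 6, F→slot 5, D→slot 3, A→slot 1, C→slot 4, E→slot 2, G skipped.
Slots: [1:A] [2:E] [3:D] [4:C] [5:F] [6:B]
Profit = 23 + 11 + 46 + 19 + 56 + 59 = 214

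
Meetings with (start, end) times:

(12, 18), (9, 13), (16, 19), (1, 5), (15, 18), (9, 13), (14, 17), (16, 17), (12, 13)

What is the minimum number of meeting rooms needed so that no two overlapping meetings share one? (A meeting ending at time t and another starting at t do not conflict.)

starts: [1, 9, 9, 12, 12, 14, 15, 16, 16]
ends:   [5, 13, 13, 13, 17, 17, 18, 18, 19]
s1→1 e5→0 s9→1 s9→2 s12→3 s12→4 e13→3 e13→2 e13→1 s14→2 s15→3 s16→4 s16→5  — peak 5.

5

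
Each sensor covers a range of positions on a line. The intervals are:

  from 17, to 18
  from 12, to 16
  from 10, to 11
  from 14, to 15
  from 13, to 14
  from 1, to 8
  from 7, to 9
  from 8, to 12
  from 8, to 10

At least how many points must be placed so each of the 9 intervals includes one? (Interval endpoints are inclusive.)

4

By right end: [1,8]  [7,9]  [8,10]  [10,11]  [8,12]  [13,14]  [14,15]  [12,16]  [17,18]
[1,8] uncovered → point at 8; [10,11] uncovered → point at 11; [13,14] uncovered → point at 14; [17,18] uncovered → point at 18.
Points: 8, 11, 14, 18 (4 total).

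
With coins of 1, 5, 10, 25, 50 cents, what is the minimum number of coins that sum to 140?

Use the largest denomination that fits, subtract, and repeat.
140 − 2×50→40 − 1×25→15 − 1×10→5 − 1×5→0
Total coins = 2 + 1 + 1 + 1 = 5

5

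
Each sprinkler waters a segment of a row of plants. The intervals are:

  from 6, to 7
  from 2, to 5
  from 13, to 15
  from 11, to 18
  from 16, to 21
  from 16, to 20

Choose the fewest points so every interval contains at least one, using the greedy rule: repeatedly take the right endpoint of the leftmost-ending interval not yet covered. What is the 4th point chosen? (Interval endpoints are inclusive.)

20

Process intervals by earliest right end; each time one isn't hit yet, stab at its right endpoint.
By right end: [2,5]  [6,7]  [13,15]  [11,18]  [16,20]  [16,21]
[2,5] uncovered → point at 5; [6,7] uncovered → point at 7; [13,15] uncovered → point at 15; [16,20] uncovered → point at 20.
Points: 5, 7, 15, 20 (4 total).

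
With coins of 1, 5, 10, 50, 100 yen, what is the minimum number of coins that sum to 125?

125 − 1×100→25 − 2×10→5 − 1×5→0
Total coins = 1 + 2 + 1 = 4

4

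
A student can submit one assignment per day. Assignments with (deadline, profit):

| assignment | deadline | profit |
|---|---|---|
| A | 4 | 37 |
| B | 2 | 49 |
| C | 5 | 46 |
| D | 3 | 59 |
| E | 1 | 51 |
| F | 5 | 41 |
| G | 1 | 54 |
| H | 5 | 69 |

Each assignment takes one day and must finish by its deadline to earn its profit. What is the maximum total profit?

Profit order: H=69 D=59 G=54 E=51 B=49 C=46 F=41 A=37
Assign: H→slot 5, D→slot 3, G→slot 1, E skipped, B→slot 2, C→slot 4, F skipped, A skipped.
Slots: [1:G] [2:B] [3:D] [4:C] [5:H]
Profit = 54 + 49 + 59 + 46 + 69 = 277

277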